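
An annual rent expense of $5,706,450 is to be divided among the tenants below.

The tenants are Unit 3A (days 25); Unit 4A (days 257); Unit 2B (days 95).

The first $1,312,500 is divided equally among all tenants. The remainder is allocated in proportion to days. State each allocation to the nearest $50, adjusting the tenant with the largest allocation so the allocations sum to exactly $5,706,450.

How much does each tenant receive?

Unit 3A: $728,900 · Unit 4A: $3,432,800 · Unit 2B: $1,544,750

$1,312,500 shared equally gives $437,500 per tenant.
Remainder $4,393,950 by days (total 377): Unit 3A 291,375.99 → $291,400; Unit 4A 2,995,345.23 → $2,995,350; Unit 2B 1,107,228.78 → $1,107,250.
Rounding difference −$50 on remainder applied to Unit 4A.
Totals: Unit 3A $437,500 + $291,400 = $728,900; Unit 4A $437,500 + $2,995,300 = $3,432,800; Unit 2B $437,500 + $1,107,250 = $1,544,750.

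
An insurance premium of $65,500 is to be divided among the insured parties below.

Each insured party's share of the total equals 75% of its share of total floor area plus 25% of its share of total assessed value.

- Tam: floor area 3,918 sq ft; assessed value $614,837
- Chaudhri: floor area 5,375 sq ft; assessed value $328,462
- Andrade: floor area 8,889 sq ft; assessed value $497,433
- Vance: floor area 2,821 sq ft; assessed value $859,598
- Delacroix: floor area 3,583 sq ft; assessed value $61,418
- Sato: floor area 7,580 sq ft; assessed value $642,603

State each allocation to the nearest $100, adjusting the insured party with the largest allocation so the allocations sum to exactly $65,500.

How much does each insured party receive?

Tam: $9,300; Chaudhri: $10,000; Andrade: $16,300; Vance: $9,000; Delacroix: $5,800; Sato: $15,100

Floor area total 32,166; assessed value total 3,004,351.
Composite weights (75% floor area + 25% assessed value): Tam 0.1425; Chaudhri 0.1527; Andrade 0.2487; Vance 0.1373; Delacroix 0.0887; Sato 0.2302.
Proportional shares: Tam 9,334.83; Chaudhri 9,999.14; Andrade 16,286.80; Vance 8,993.50; Delacroix 5,806.83; Sato 15,078.89.
After rounding ($100): Tam $9,300; Chaudhri $10,000; Andrade $16,300; Vance $9,000; Delacroix $5,800; Sato $15,100. Sum = $65,500.
Rounded total matches; no reconciliation needed.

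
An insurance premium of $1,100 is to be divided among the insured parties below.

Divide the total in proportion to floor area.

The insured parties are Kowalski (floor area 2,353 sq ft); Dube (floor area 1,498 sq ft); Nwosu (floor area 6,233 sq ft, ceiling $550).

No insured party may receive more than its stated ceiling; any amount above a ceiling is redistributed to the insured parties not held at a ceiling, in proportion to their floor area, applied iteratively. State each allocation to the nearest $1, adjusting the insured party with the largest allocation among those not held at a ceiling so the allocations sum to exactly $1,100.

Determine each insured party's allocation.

Kowalski: $336 | Dube: $214 | Nwosu: $550

Total floor area = 10,084.
Unconstrained shares: Kowalski 256.67; Dube 163.41; Nwosu 679.92.
Held at cap: Nwosu ($550); residual $550 reallocated over remaining floor area 3,851.
Redistributed shares: Kowalski 336.06 → $336; Dube 213.94 → $214.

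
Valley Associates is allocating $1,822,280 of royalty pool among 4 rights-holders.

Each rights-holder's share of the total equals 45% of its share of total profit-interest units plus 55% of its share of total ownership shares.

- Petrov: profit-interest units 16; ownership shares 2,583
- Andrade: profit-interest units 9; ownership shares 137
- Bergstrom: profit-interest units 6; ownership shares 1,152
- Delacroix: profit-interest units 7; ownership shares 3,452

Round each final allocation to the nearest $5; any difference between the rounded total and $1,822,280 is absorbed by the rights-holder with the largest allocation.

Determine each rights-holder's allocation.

Profit-interest units total 38; ownership shares total 7,324.
Blended shares (45% profit-interest units + 55% ownership shares): Petrov 0.3834; Andrade 0.1169; Bergstrom 0.1576; Delacroix 0.3421.
Pro-rata amounts: Petrov 698,745.17; Andrade 212,964.47; Bergstrom 287,123.42; Delacroix 623,446.94.
Rounded to nearest $5: Petrov $698,745; Andrade $212,965; Bergstrom $287,125; Delacroix $623,445. Sum = $1,822,280.
Sum already equals the total — no adjustment.

Petrov: $698,745; Andrade: $212,965; Bergstrom: $287,125; Delacroix: $623,445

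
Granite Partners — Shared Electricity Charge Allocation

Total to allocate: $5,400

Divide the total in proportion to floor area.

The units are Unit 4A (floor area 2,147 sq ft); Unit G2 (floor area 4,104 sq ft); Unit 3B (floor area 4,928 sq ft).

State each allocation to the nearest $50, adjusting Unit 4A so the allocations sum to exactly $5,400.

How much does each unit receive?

Unit 4A: $1,000 | Unit G2: $2,000 | Unit 3B: $2,400

Floor area total: 11,179.
Raw shares: Unit 4A 2,147/11,179 × $5,400 = 1,037.11; Unit G2 4,104/11,179 × $5,400 = 1,982.43; Unit 3B 4,928/11,179 × $5,400 = 2,380.46.
Rounded to nearest $50: Unit 4A $1,050; Unit G2 $2,000; Unit 3B $2,400. Sum = $5,450.
Difference $5,400 − $5,450 = −$50 applied to Unit 4A: Unit 4A becomes $1,000.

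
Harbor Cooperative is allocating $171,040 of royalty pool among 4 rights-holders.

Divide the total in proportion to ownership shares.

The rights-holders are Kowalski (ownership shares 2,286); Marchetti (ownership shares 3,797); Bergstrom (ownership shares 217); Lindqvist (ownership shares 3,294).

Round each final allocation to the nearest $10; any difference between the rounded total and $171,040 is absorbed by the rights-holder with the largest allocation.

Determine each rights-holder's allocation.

Kowalski: $40,750; Marchetti: $67,700; Bergstrom: $3,870; Lindqvist: $58,720

Combined ownership shares = 9,594.
Proportional shares: Kowalski 2,286/9,594 × $171,040 = 40,754.37; Marchetti 3,797/9,594 × $171,040 = 67,692.19; Bergstrom 217/9,594 × $171,040 = 3,868.63; Lindqvist 3,294/9,594 × $171,040 = 58,724.80.
At nearest $10: Kowalski $40,750; Marchetti $67,690; Bergstrom $3,870; Lindqvist $58,720. Sum = $171,030.
Difference $171,040 − $171,030 = +$10 applied to largest allocation (Marchetti): Marchetti becomes $67,700.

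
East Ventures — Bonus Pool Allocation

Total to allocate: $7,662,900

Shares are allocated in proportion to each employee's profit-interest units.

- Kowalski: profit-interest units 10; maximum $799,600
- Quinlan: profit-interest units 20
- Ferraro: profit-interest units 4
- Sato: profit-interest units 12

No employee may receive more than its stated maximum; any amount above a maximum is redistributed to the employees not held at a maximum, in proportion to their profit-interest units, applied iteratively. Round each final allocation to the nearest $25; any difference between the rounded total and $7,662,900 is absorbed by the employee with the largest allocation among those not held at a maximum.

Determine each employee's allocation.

Combined profit-interest units = 46.
Unconstrained shares: Kowalski 1,665,847.83; Quinlan 3,331,695.65; Ferraro 666,339.13; Sato 1,999,017.39.
Capped: Kowalski ($799,600); balance $6,863,300 reallocated over remaining profit-interest units 36.
Redistributed shares: Quinlan 3,812,944.44 → $3,812,950; Ferraro 762,588.89 → $762,600; Sato 2,287,766.67 → $2,287,775.
Rounding difference −$25 applied to Quinlan → $3,812,925.

Kowalski: $799,600 · Quinlan: $3,812,925 · Ferraro: $762,600 · Sato: $2,287,775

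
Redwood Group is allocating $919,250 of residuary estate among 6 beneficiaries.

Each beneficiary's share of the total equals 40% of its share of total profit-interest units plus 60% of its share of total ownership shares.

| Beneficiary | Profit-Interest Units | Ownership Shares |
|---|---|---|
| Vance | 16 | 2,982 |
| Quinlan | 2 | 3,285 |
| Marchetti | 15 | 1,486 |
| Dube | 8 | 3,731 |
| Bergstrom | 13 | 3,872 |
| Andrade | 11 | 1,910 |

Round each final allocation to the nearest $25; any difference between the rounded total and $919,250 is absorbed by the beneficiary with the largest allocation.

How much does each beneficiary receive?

Vance: $185,775 | Quinlan: $116,250 | Marchetti: $132,325 | Dube: $164,450 | Bergstrom: $197,200 | Andrade: $123,250

Totals — profit-interest units 65, ownership shares 17,266.
Combined weights (40% profit-interest units + 60% ownership shares): Vance 0.2021; Quinlan 0.1265; Marchetti 0.1439; Dube 0.1789; Bergstrom 0.2146; Andrade 0.1341.
Raw shares: Vance 185,768.62; Quinlan 116,250.82; Marchetti 132,323.05; Dube 164,439.51; Bergstrom 197,228.27; Andrade 123,239.74.
At nearest $25: Vance $185,775; Quinlan $116,250; Marchetti $132,325; Dube $164,450; Bergstrom $197,225; Andrade $123,250. Sum = $919,275.
Difference $919,250 − $919,275 = −$25 applied to largest allocation (Bergstrom): Bergstrom becomes $197,200.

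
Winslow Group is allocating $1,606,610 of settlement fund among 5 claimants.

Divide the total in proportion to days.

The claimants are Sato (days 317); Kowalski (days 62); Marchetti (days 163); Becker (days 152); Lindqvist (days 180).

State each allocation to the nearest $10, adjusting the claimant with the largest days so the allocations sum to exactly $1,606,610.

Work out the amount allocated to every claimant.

Sato: $582,720; Kowalski: $113,970; Marchetti: $299,630; Becker: $279,410; Lindqvist: $330,880

Combined days = 317 + 62 + 163 + 152 + 180 = 874.
Unrounded shares: Sato 582,717.81; Kowalski 113,970.05; Marchetti 299,630.93; Becker 279,410.43; Lindqvist 330,880.78.
Rounded to nearest $10: Sato $582,720; Kowalski $113,970; Marchetti $299,630; Becker $279,410; Lindqvist $330,880. Sum = $1,606,610.
Rounded total matches; no reconciliation needed.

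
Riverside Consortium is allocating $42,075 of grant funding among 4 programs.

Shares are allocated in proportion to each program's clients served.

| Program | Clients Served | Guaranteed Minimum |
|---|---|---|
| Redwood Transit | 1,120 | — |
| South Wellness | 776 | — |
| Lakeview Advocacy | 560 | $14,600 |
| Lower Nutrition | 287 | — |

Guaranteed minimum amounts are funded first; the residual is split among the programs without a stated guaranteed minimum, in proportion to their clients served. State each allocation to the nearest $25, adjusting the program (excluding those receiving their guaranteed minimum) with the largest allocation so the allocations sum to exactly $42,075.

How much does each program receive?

Guaranteed amounts: Lakeview Advocacy $14,600. Residual $27,475.
Residual split over remaining clients served 2,183: Redwood Transit 14,096.20 → $14,100; South Wellness 9,766.65 → $9,775; Lower Nutrition 3,612.15 → $3,600.

Redwood Transit: $14,100 | South Wellness: $9,775 | Lakeview Advocacy: $14,600 | Lower Nutrition: $3,600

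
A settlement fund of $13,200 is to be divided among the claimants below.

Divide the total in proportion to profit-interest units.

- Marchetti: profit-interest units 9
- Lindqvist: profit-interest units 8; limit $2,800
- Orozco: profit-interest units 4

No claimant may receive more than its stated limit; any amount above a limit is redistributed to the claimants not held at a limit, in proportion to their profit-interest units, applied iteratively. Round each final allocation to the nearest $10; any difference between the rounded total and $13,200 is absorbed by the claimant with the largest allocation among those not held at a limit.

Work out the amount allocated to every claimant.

Marchetti: $7,200 · Lindqvist: $2,800 · Orozco: $3,200

Combined profit-interest units = 21.
Unconstrained shares: Marchetti 5,657.14; Lindqvist 5,028.57; Orozco 2,514.29.
Cap binds for Lindqvist ($2,800); remaining pool $10,400 reallocated over remaining profit-interest units 13.
Remaining shares: Marchetti 7,200.00 → $7,200; Orozco 3,200.00 → $3,200.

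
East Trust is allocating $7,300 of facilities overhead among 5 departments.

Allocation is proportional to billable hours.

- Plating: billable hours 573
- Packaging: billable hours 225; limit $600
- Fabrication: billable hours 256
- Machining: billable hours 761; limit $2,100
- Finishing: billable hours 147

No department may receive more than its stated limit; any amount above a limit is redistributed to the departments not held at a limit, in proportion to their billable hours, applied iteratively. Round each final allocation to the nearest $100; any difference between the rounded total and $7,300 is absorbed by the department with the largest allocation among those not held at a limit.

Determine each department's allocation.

Plating: $2,700; Packaging: $600; Fabrication: $1,200; Machining: $2,100; Finishing: $700

Sum of billable hours: 1,962.
Pro-rata shares before constraints: Plating 2,131.96; Packaging 837.16; Fabrication 952.50; Machining 2,831.45; Finishing 546.94.
Capped: Packaging ($600), Machining ($2,100); remaining pool $4,600 reallocated over remaining billable hours 976.
Shares after redistribution: Plating 2,700.61 → $2,700; Fabrication 1,206.56 → $1,200; Finishing 692.83 → $700.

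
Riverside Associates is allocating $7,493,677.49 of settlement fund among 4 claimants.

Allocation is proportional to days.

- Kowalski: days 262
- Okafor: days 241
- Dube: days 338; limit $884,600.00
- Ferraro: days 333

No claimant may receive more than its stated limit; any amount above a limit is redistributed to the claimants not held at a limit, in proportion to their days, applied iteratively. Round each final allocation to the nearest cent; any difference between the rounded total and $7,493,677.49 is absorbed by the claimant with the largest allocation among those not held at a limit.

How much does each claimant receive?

Combined days = 1,174.
Proportional shares (ignoring caps): Kowalski 1,672,353.9203; Okafor 1,538,310.2854; Dube 2,157,464.2177; Ferraro 2,125,549.0666.
Held at cap: Dube ($884,600.00); residual $6,609,077.49 reallocated over remaining days 836.
Redistributed shares: Kowalski 2,071,265.9119 → $2,071,265.91; Okafor 1,905,248.4152 → $1,905,248.42; Ferraro 2,632,563.1629 → $2,632,563.16.

Kowalski: $2,071,265.91; Okafor: $1,905,248.42; Dube: $884,600.00; Ferraro: $2,632,563.16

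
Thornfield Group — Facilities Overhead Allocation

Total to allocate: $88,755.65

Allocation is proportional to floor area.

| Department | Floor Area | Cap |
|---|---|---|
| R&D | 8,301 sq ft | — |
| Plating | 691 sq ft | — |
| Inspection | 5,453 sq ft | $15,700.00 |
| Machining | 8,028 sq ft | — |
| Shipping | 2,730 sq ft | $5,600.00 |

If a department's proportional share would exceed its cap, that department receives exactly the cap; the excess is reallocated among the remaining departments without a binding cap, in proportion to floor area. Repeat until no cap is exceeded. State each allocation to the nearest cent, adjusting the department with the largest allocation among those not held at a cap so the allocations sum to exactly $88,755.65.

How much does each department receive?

Total floor area = 25,203.
Proportional shares (ignoring caps): R&D 29,233.0536; Plating 2,433.4466; Inspection 19,203.4504; Machining 28,271.6485; Shipping 9,614.0509.
Capped: Inspection ($15,700.00), Shipping ($5,600.00); balance $67,455.65 reallocated over remaining floor area 17,020.
Redistributed shares: R&D 32,899.4918 → $32,899.49; Plating 2,738.6518 → $2,738.65; Machining 31,817.5064 → $31,817.51.

R&D: $32,899.49; Plating: $2,738.65; Inspection: $15,700.00; Machining: $31,817.51; Shipping: $5,600.00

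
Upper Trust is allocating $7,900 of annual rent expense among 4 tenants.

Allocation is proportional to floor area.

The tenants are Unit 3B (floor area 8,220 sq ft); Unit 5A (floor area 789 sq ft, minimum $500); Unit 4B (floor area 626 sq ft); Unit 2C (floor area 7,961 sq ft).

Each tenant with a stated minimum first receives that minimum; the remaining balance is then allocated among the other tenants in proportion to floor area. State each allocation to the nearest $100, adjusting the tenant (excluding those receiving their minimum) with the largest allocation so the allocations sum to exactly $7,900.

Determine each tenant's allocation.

Unit 3B: $3,600 · Unit 5A: $500 · Unit 4B: $300 · Unit 2C: $3,500

Guaranteed amounts: Unit 5A $500. Balance $7,400.
Balance split over remaining floor area 16,807: Unit 3B 3,619.21 → $3,600; Unit 4B 275.62 → $300; Unit 2C 3,505.17 → $3,500.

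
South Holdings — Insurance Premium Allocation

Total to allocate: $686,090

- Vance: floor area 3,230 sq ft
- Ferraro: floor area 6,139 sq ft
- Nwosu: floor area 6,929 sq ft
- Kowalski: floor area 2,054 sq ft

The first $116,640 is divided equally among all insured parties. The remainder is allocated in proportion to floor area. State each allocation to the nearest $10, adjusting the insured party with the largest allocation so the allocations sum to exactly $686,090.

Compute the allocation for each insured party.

First tranche $116,640 split equally: $29,160 each.
Remainder $569,450 by floor area (total 18,352): Vance 100,224.69 → $100,220; Ferraro 190,488.97 → $190,490; Nwosu 215,002.13 → $215,000; Kowalski 63,734.21 → $63,730.
Rounding difference +$10 on remainder applied to Nwosu.
Totals: Vance $29,160 + $100,220 = $129,380; Ferraro $29,160 + $190,490 = $219,650; Nwosu $29,160 + $215,010 = $244,170; Kowalski $29,160 + $63,730 = $92,890.

Vance: $129,380; Ferraro: $219,650; Nwosu: $244,170; Kowalski: $92,890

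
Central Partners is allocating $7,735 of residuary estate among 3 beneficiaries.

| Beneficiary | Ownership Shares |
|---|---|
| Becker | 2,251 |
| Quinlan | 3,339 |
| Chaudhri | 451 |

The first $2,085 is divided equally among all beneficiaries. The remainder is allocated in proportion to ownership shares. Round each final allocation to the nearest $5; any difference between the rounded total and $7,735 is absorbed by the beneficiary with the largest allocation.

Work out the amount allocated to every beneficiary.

$2,085 shared equally gives $695 per beneficiary.
Remainder $5,650 by ownership shares (total 6,041): Becker 2,105.31 → $2,105; Quinlan 3,122.89 → $3,125; Chaudhri 421.81 → $420.
Totals: Becker $695 + $2,105 = $2,800; Quinlan $695 + $3,125 = $3,820; Chaudhri $695 + $420 = $1,115.

Becker: $2,800; Quinlan: $3,820; Chaudhri: $1,115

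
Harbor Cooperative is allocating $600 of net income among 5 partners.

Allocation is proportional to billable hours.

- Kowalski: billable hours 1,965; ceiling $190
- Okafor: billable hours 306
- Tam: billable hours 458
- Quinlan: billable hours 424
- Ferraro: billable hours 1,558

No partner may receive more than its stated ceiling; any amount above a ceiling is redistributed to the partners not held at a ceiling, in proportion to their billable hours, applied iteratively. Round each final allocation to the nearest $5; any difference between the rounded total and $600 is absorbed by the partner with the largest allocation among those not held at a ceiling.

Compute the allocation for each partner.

Total billable hours = 4,711.
Unconstrained shares: Kowalski 250.27; Okafor 38.97; Tam 58.33; Quinlan 54.00; Ferraro 198.43.
Held at cap: Kowalski ($190); balance $410 reallocated over remaining billable hours 2,746.
Remaining shares: Okafor 45.69 → $45; Tam 68.38 → $70; Quinlan 63.31 → $65; Ferraro 232.62 → $235.
Rounding difference −$5 applied to Ferraro → $230.

Kowalski: $190 · Okafor: $45 · Tam: $70 · Quinlan: $65 · Ferraro: $230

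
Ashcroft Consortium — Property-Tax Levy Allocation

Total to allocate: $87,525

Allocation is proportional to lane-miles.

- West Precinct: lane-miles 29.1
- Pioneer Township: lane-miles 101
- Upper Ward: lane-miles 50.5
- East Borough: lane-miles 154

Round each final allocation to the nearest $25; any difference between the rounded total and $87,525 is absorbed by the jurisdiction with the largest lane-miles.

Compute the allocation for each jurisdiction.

West Precinct: $7,600; Pioneer Township: $26,425; Upper Ward: $13,200; East Borough: $40,300

Sum of lane-miles: 29.1 + 101 + 50.5 + 154 = 334.6.
Raw shares: West Precinct 7,612.01; Pioneer Township 26,419.68; Upper Ward 13,209.84; East Borough 40,283.47.
Rounded to nearest $25: West Precinct $7,600; Pioneer Township $26,425; Upper Ward $13,200; East Borough $40,275. Sum = $87,500.
Difference $87,525 − $87,500 = +$25 applied to largest lane-miles (East Borough): East Borough becomes $40,300.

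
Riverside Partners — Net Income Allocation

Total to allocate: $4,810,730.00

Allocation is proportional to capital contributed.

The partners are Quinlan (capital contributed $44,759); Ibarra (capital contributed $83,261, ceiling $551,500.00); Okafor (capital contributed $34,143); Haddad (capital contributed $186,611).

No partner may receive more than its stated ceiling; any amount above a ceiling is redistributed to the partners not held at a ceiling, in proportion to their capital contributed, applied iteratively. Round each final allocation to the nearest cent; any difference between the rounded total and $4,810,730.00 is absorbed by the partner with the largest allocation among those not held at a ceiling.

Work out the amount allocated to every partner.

Capital contributed total: 348,774.
Unconstrained shares: Quinlan 617,372.4649; Ibarra 1,148,440.5103; Okafor 470,943.2308; Haddad 2,573,973.7940.
Held at cap: Ibarra ($551,500.00); remaining pool $4,259,230.00 reallocated over remaining capital contributed 265,513.
Shares after redistribution: Quinlan 718,002.0397 → $718,002.04; Okafor 547,705.3473 → $547,705.35; Haddad 2,993,522.6129 → $2,993,522.61.

Quinlan: $718,002.04 | Ibarra: $551,500.00 | Okafor: $547,705.35 | Haddad: $2,993,522.61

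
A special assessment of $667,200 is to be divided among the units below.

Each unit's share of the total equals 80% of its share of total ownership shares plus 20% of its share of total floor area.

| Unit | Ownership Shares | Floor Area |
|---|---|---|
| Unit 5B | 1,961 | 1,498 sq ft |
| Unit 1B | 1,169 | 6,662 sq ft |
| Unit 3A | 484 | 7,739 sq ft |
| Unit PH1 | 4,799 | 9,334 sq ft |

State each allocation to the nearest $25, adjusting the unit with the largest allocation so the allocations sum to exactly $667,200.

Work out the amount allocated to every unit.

Unit 5B: $132,325; Unit 1B: $109,400; Unit 3A: $71,625; Unit PH1: $353,850

Totals — ownership shares 8,413, floor area 25,233.
Composite weights (80% ownership shares + 20% floor area): Unit 5B 0.1983; Unit 1B 0.1640; Unit 3A 0.1074; Unit PH1 0.5303.
Pro-rata amounts: Unit 5B 132,336.89; Unit 1B 109,397.56; Unit 3A 71,633.47; Unit PH1 353,832.08.
After rounding ($25): Unit 5B $132,325; Unit 1B $109,400; Unit 3A $71,625; Unit PH1 $353,825. Sum = $667,175.
Difference $667,200 − $667,175 = +$25 applied to largest allocation (Unit PH1): Unit PH1 becomes $353,850.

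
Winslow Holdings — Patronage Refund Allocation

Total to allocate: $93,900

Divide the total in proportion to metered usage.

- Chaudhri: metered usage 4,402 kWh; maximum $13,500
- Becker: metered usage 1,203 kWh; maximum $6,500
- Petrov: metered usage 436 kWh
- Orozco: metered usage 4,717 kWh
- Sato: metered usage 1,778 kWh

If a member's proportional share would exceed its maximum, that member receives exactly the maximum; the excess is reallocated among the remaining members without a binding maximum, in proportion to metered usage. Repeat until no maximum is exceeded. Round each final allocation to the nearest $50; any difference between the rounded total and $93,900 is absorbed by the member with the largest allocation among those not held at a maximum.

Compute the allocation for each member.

Chaudhri: $13,500 · Becker: $6,500 · Petrov: $4,650 · Orozco: $50,300 · Sato: $18,950

Metered usage total: 12,536.
Unconstrained shares: Chaudhri 32,972.86; Becker 9,010.98; Petrov 3,265.83; Orozco 35,332.35; Sato 13,317.98.
Held at cap: Chaudhri ($13,500), Becker ($6,500); residual $73,900 reallocated over remaining metered usage 6,931.
Shares after redistribution: Petrov 4,648.74 → $4,650; Orozco 50,293.80 → $50,300; Sato 18,957.47 → $18,950.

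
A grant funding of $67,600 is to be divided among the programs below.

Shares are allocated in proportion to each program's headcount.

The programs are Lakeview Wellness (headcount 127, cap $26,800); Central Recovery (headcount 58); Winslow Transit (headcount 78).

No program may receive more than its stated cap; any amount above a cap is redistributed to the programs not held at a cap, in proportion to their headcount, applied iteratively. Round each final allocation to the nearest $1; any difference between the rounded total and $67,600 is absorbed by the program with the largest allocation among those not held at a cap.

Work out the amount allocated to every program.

Lakeview Wellness: $26,800 · Central Recovery: $17,400 · Winslow Transit: $23,400

Combined headcount = 263.
Proportional shares (ignoring caps): Lakeview Wellness 32,643.35; Central Recovery 14,907.98; Winslow Transit 20,048.67.
Capped: Lakeview Wellness ($26,800); balance $40,800 reallocated over remaining headcount 136.
Shares after redistribution: Central Recovery 17,400.00 → $17,400; Winslow Transit 23,400.00 → $23,400.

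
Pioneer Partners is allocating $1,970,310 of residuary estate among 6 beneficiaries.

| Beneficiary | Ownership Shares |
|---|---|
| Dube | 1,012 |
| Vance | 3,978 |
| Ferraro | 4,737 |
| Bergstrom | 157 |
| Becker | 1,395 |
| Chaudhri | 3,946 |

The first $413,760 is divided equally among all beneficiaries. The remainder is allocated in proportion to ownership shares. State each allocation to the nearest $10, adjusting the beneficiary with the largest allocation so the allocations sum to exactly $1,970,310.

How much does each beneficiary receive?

Dube: $172,420 | Vance: $475,660 | Ferraro: $553,250 | Bergstrom: $85,010 | Becker: $211,580 | Chaudhri: $472,390

Equal tier: $413,760 ÷ 6 = $68,960 apiece.
Remainder $1,556,550 by ownership shares (total 15,225): Dube 103,463.29 → $103,460; Vance 406,696.61 → $406,700; Ferraro 484,294.08 → $484,290; Bergstrom 16,051.12 → $16,050; Becker 142,619.85 → $142,620; Chaudhri 403,425.04 → $403,430.
Totals: Dube $68,960 + $103,460 = $172,420; Vance $68,960 + $406,700 = $475,660; Ferraro $68,960 + $484,290 = $553,250; Bergstrom $68,960 + $16,050 = $85,010; Becker $68,960 + $142,620 = $211,580; Chaudhri $68,960 + $403,430 = $472,390.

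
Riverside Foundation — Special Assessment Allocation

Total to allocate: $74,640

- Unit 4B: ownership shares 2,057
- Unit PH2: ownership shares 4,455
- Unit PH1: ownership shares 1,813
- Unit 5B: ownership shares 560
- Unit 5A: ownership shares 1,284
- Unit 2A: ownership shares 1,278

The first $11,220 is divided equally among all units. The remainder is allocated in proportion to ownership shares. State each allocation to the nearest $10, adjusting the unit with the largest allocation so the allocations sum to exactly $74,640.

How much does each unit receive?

First tranche $11,220 split equally: $1,870 each.
Remainder $63,420 by ownership shares (total 11,447): Unit 4B 11,396.43 → $11,400; Unit PH2 24,682.11 → $24,680; Unit PH1 10,044.59 → $10,040; Unit 5B 3,102.58 → $3,100; Unit 5A 7,113.77 → $7,110; Unit 2A 7,080.52 → $7,080.
Rounding difference +$10 on remainder applied to Unit PH2.
Totals: Unit 4B $1,870 + $11,400 = $13,270; Unit PH2 $1,870 + $24,690 = $26,560; Unit PH1 $1,870 + $10,040 = $11,910; Unit 5B $1,870 + $3,100 = $4,970; Unit 5A $1,870 + $7,110 = $8,980; Unit 2A $1,870 + $7,080 = $8,950.

Unit 4B: $13,270; Unit PH2: $26,560; Unit PH1: $11,910; Unit 5B: $4,970; Unit 5A: $8,980; Unit 2A: $8,950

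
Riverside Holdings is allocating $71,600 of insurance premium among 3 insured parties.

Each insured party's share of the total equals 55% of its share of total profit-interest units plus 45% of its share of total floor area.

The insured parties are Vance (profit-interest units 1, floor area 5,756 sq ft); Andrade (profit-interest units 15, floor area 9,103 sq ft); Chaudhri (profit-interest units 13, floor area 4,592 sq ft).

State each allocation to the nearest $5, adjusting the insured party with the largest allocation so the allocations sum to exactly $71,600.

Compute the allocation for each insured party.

Vance: $10,895 · Andrade: $35,445 · Chaudhri: $25,260

Profit-interest units total 29; floor area total 19,451.
Combined weights (55% profit-interest units + 45% floor area): Vance 0.1521; Andrade 0.4951; Chaudhri 0.3528.
Raw shares: Vance 10,892.57; Andrade 35,447.81; Chaudhri 25,259.61.
At nearest $5: Vance $10,895; Andrade $35,450; Chaudhri $25,260. Sum = $71,605.
Difference $71,600 − $71,605 = −$5 applied to largest allocation (Andrade): Andrade becomes $35,445.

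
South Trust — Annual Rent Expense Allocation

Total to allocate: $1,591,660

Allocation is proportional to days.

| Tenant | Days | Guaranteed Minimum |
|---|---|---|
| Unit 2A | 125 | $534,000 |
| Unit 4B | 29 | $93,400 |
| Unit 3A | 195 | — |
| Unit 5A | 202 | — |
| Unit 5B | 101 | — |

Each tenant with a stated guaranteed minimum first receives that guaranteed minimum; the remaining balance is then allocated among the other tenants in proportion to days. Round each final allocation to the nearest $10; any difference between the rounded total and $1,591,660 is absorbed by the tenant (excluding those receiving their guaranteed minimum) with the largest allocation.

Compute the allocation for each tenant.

Fund the minimums — Unit 2A $534,000; Unit 4B $93,400. Balance $964,260.
Balance split over remaining days 498: Unit 3A 377,571.69 → $377,570; Unit 5A 391,125.54 → $391,130; Unit 5B 195,562.77 → $195,560.

Unit 2A: $534,000; Unit 4B: $93,400; Unit 3A: $377,570; Unit 5A: $391,130; Unit 5B: $195,560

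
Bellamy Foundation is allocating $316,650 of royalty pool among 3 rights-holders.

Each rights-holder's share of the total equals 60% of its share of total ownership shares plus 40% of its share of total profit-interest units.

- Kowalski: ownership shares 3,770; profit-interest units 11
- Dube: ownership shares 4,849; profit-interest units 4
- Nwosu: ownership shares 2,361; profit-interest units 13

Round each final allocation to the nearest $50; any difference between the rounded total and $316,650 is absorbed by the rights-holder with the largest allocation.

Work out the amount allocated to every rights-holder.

Kowalski: $115,000; Dube: $102,000; Nwosu: $99,650

Totals — ownership shares 10,980, profit-interest units 28.
Combined weights (60% ownership shares + 40% profit-interest units): Kowalski 0.3632; Dube 0.3221; Nwosu 0.3147.
Proportional shares: Kowalski 114,992.65; Dube 101,997.88; Nwosu 99,659.47.
After rounding ($50): Kowalski $115,000; Dube $102,000; Nwosu $99,650. Sum = $316,650.
Rounded total matches; no reconciliation needed.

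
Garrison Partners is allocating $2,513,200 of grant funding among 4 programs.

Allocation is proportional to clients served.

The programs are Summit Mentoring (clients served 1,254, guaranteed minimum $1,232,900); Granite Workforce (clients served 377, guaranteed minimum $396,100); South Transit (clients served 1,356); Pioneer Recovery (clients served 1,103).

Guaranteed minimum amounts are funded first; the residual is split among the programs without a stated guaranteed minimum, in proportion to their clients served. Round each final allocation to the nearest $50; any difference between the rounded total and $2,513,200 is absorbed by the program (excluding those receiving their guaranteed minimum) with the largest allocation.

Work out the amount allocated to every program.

Summit Mentoring: $1,232,900; Granite Workforce: $396,100; South Transit: $487,600; Pioneer Recovery: $396,600

Guaranteed amounts: Summit Mentoring $1,232,900; Granite Workforce $396,100. Balance $884,200.
Balance split over remaining clients served 2,459: South Transit 487,586.50 → $487,600; Pioneer Recovery 396,613.50 → $396,600.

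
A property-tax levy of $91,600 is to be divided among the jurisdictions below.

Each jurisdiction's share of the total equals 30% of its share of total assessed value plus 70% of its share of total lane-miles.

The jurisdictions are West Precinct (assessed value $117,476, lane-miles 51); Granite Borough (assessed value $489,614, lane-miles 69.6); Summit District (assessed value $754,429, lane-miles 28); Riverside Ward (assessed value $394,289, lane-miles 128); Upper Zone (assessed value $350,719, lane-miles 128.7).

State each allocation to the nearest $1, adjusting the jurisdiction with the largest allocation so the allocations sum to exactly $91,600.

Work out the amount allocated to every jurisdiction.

West Precinct: $9,601 | Granite Borough: $17,398 | Summit District: $14,271 | Riverside Ward: $25,394 | Upper Zone: $24,936

Totals — assessed value 2,106,527, lane-miles 405.3.
Blended shares (30% assessed value + 70% lane-miles): West Precinct 0.1048; Granite Borough 0.1899; Summit District 0.1558; Riverside Ward 0.2772; Upper Zone 0.2722.
Raw shares: West Precinct 9,600.89; Granite Borough 17,398.08; Summit District 14,271.36; Riverside Ward 25,393.65; Upper Zone 24,936.02.
After rounding ($1): West Precinct $9,601; Granite Borough $17,398; Summit District $14,271; Riverside Ward $25,394; Upper Zone $24,936. Sum = $91,600.
No rounding difference to absorb.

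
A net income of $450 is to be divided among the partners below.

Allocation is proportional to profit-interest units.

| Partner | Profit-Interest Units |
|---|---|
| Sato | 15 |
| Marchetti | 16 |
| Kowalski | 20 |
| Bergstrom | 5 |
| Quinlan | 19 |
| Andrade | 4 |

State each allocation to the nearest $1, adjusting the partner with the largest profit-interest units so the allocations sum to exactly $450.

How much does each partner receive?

Total profit-interest units = 79.
Proportional shares: Sato 15/79 × $450 = 85.44; Marchetti 16/79 × $450 = 91.14; Kowalski 20/79 × $450 = 113.92; Bergstrom 5/79 × $450 = 28.48; Quinlan 19/79 × $450 = 108.23; Andrade 4/79 × $450 = 22.78.
After rounding ($1): Sato $85; Marchetti $91; Kowalski $114; Bergstrom $28; Quinlan $108; Andrade $23. Sum = $449.
Difference $450 − $449 = +$1 applied to largest profit-interest units (Kowalski): Kowalski becomes $115.

Sato: $85 | Marchetti: $91 | Kowalski: $115 | Bergstrom: $28 | Quinlan: $108 | Andrade: $23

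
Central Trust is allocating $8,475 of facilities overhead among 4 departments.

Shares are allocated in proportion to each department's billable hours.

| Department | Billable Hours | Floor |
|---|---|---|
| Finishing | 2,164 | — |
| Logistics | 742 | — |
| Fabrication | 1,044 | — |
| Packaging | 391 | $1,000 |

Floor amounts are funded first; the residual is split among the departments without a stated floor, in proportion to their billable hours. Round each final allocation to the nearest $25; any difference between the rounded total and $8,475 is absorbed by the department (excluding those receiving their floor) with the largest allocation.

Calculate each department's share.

Fund the minimums — Packaging $1,000. Residual $7,475.
Residual split over remaining billable hours 3,950: Finishing 4,095.16 → $4,100; Logistics 1,404.16 → $1,400; Fabrication 1,975.67 → $1,975.

Finishing: $4,100 | Logistics: $1,400 | Fabrication: $1,975 | Packaging: $1,000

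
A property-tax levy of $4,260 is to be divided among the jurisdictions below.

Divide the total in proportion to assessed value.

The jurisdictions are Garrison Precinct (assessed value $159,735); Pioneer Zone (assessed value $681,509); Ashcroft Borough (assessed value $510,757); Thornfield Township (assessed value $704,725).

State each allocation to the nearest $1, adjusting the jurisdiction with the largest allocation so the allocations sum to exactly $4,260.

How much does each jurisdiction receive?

Sum of assessed value: 2,056,726.
Pro-rata amounts: Garrison Precinct 159,735/2,056,726 × $4,260 = 330.85; Pioneer Zone 681,509/2,056,726 × $4,260 = 1,411.58; Ashcroft Borough 510,757/2,056,726 × $4,260 = 1,057.91; Thornfield Township 704,725/2,056,726 × $4,260 = 1,459.66.
Rounded to nearest $1: Garrison Precinct $331; Pioneer Zone $1,412; Ashcroft Borough $1,058; Thornfield Township $1,460. Sum = $4,261.
Difference $4,260 − $4,261 = −$1 applied to largest allocation (Thornfield Township): Thornfield Township becomes $1,459.

Garrison Precinct: $331 · Pioneer Zone: $1,412 · Ashcroft Borough: $1,058 · Thornfield Township: $1,459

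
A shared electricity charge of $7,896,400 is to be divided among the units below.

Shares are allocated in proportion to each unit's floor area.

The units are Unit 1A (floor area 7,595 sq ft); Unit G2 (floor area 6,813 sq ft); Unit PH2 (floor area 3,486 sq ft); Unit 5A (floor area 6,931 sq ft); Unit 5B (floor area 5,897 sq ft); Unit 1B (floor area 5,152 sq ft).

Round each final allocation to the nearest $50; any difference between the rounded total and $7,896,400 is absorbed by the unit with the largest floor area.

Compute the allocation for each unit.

Total floor area = 35,874.
Unrounded shares: Unit 1A 7,595/35,874 × $7,896,400 = 1,671,772.26; Unit G2 6,813/35,874 × $7,896,400 = 1,499,642.45; Unit PH2 3,486/35,874 × $7,896,400 = 767,320.35; Unit 5A 6,931/35,874 × $7,896,400 = 1,525,616.00; Unit 5B 5,897/35,874 × $7,896,400 = 1,298,017.25; Unit 1B 5,152/35,874 × $7,896,400 = 1,134,031.69.
At nearest $50: Unit 1A $1,671,750; Unit G2 $1,499,650; Unit PH2 $767,300; Unit 5A $1,525,600; Unit 5B $1,298,000; Unit 1B $1,134,050. Sum = $7,896,350.
Difference $7,896,400 − $7,896,350 = +$50 applied to largest floor area (Unit 1A): Unit 1A becomes $1,671,800.

Unit 1A: $1,671,800 · Unit G2: $1,499,650 · Unit PH2: $767,300 · Unit 5A: $1,525,600 · Unit 5B: $1,298,000 · Unit 1B: $1,134,050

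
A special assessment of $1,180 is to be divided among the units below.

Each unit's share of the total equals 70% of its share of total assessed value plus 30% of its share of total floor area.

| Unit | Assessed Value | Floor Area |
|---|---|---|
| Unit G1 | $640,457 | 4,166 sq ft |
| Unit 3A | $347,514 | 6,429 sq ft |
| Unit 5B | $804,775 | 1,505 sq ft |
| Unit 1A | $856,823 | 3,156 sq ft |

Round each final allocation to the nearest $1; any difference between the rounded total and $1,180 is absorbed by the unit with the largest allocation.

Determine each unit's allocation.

Assessed value total 2,649,569; floor area total 15,256.
Combined weights (70% assessed value + 30% floor area): Unit G1 0.2511; Unit 3A 0.2182; Unit 5B 0.2422; Unit 1A 0.2884.
Pro-rata amounts: Unit G1 296.33; Unit 3A 257.52; Unit 5B 285.81; Unit 1A 340.35.
Rounded to nearest $1: Unit G1 $296; Unit 3A $258; Unit 5B $286; Unit 1A $340. Sum = $1,180.
No rounding difference to absorb.

Unit G1: $296; Unit 3A: $258; Unit 5B: $286; Unit 1A: $340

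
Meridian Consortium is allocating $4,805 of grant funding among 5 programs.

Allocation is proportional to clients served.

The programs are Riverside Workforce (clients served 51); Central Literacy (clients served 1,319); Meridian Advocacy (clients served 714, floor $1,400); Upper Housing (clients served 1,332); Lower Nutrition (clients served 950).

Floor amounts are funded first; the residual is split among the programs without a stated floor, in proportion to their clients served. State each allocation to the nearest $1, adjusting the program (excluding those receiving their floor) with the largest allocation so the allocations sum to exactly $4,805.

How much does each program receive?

Riverside Workforce: $48 | Central Literacy: $1,230 | Meridian Advocacy: $1,400 | Upper Housing: $1,241 | Lower Nutrition: $886

Guaranteed amounts: Meridian Advocacy $1,400. Residual $3,405.
Residual split over remaining clients served 3,652: Riverside Workforce 47.55 → $48; Central Literacy 1,229.79 → $1,230; Upper Housing 1,241.91 → $1,242; Lower Nutrition 885.75 → $886.
Rounding difference −$1 applied to Upper Housing → $1,241.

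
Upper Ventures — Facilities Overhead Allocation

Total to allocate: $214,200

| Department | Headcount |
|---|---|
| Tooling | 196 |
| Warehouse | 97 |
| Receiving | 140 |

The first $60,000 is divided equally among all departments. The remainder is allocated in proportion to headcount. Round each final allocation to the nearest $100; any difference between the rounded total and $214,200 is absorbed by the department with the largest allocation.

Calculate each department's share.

First tranche $60,000 split equally: $20,000 each.
Remainder $154,200 by headcount (total 433): Tooling 69,799.54 → $69,800; Warehouse 34,543.65 → $34,500; Receiving 49,856.81 → $49,900.
Totals: Tooling $20,000 + $69,800 = $89,800; Warehouse $20,000 + $34,500 = $54,500; Receiving $20,000 + $49,900 = $69,900.

Tooling: $89,800 | Warehouse: $54,500 | Receiving: $69,900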